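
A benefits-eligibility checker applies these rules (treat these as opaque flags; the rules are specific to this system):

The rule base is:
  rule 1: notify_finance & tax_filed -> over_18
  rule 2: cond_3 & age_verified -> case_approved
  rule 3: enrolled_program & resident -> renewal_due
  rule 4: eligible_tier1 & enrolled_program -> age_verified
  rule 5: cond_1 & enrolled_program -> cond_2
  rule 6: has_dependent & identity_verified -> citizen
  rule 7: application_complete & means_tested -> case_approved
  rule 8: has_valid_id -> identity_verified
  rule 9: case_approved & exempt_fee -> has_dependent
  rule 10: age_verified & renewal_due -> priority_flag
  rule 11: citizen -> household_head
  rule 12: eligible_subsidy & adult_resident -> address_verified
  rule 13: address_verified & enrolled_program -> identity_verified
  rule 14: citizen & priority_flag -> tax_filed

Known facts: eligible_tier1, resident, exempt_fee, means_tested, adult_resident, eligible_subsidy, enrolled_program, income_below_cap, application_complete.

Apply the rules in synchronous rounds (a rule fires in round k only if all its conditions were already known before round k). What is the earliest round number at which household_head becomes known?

4

Round 1 fires rule 3, rule 4, rule 7, rule 12, giving renewal_due, age_verified, case_approved, address_verified.
Round 2 fires rule 9, rule 10, rule 13, giving has_dependent, priority_flag, identity_verified.
Round 3 fires rule 6, giving citizen.
Round 4 fires rule 11, rule 14, giving household_head, tax_filed.
household_head first appears in round 4.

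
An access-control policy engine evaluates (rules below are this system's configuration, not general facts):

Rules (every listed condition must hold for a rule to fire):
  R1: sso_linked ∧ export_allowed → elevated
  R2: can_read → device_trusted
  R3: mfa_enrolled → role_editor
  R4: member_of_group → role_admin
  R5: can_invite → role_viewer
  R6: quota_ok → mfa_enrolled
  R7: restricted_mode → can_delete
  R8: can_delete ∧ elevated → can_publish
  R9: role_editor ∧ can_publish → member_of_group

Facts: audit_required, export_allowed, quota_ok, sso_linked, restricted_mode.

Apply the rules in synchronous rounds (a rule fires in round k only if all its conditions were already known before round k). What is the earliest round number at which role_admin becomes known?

4

[1] R1 [sso_linked ∧ export_allowed → elevated]; R6 [quota_ok → mfa_enrolled]; R7 [restricted_mode → can_delete]. ⇒ new: elevated, mfa_enrolled, can_delete.
[2] R3 [mfa_enrolled → role_editor]; R8 [can_delete ∧ elevated → can_publish]. ⇒ new: role_editor, can_publish.
[3] R9 [role_editor ∧ can_publish → member_of_group]. ⇒ new: member_of_group.
[4] R4 [member_of_group → role_admin]. ⇒ new: role_admin.
role_admin first appears in round 4.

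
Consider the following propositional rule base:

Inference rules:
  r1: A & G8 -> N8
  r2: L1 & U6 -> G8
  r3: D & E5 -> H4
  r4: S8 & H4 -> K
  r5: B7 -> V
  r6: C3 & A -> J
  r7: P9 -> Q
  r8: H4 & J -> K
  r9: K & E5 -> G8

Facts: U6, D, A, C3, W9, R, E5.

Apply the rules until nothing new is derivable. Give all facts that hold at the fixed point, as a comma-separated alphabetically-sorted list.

Round 1: r3 [D & E5 -> H4]; r6 [C3 & A -> J]. New: H4, J.
Round 2: r8 [H4 & J -> K]. New: K.
Round 3: r9 [K & E5 -> G8]. New: G8.
Round 4: r1 [A & G8 -> N8]. New: N8.

A, C3, D, E5, G8, H4, J, K, N8, R, U6, W9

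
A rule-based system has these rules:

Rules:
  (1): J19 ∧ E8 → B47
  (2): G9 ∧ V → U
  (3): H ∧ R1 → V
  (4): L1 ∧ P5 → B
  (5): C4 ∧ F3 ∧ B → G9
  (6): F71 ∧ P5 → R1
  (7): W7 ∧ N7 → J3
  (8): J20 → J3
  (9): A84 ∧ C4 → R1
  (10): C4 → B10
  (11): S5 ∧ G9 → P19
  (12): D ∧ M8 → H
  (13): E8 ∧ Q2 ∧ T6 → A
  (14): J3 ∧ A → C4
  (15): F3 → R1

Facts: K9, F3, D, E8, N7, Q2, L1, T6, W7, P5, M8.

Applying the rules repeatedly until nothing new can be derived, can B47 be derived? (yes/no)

[1] (4) [L1 ∧ P5 → B]; (7) [W7 ∧ N7 → J3]; (12) [D ∧ M8 → H]; (13) [E8 ∧ Q2 ∧ T6 → A]; (15) [F3 → R1]. ⇒ new: B, J3, H, A, R1.
[2] (3) [H ∧ R1 → V]; (14) [J3 ∧ A → C4]. ⇒ new: V, C4.
[3] (5) [C4 ∧ F3 ∧ B → G9]; (10) [C4 → B10]. ⇒ new: G9, B10.
[4] (2) [G9 ∧ V → U]. ⇒ new: U.
Fixed point reached. B47 is concluded only by (1); (1) needs J19 (never derived).

no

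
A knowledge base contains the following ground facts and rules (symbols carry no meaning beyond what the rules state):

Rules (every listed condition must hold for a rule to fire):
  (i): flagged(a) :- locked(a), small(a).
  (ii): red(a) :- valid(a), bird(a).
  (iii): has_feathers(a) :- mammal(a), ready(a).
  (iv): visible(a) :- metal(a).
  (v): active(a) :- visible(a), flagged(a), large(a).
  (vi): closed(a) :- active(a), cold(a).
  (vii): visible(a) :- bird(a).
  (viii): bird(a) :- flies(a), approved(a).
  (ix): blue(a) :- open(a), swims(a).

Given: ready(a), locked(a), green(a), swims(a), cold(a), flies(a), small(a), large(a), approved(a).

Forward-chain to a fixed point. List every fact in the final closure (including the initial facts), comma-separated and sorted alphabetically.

active(a), approved(a), bird(a), closed(a), cold(a), flagged(a), flies(a), green(a), large(a), locked(a), ready(a), small(a), swims(a), visible(a)

Round 1: (i) [flagged(a) :- locked(a), small(a).]; (viii) [bird(a) :- flies(a), approved(a).]. Adds flagged(a), bird(a).
Round 2: (vii) [visible(a) :- bird(a).]. Adds visible(a).
Round 3: (v) [active(a) :- visible(a), flagged(a), large(a).]. Adds active(a).
Round 4: (vi) [closed(a) :- active(a), cold(a).]. Adds closed(a).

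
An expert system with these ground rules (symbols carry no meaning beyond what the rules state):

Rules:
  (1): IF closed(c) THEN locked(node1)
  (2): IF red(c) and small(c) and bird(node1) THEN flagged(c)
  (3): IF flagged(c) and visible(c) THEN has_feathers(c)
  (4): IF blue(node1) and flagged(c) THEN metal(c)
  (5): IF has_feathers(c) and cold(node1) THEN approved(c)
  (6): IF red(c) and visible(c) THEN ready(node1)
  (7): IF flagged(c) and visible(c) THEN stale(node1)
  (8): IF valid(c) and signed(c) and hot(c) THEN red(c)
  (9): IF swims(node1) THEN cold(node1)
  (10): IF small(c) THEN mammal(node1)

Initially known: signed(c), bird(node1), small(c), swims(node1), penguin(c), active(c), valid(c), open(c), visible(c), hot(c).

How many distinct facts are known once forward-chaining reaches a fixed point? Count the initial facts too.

18

Round 1 fires (8), (9), (10), giving red(c), cold(node1), mammal(node1).
Round 2 fires (2), (6), giving flagged(c), ready(node1).
Round 3 fires (3), (7), giving has_feathers(c), stale(node1).
Round 4 fires (5), giving approved(c).
Closure: {active(c), approved(c), bird(node1), cold(node1), flagged(c), has_feathers(c), hot(c), mammal(node1), open(c), penguin(c), ready(node1), red(c), signed(c), small(c), stale(node1), swims(node1), valid(c), visible(c)} — 18 facts.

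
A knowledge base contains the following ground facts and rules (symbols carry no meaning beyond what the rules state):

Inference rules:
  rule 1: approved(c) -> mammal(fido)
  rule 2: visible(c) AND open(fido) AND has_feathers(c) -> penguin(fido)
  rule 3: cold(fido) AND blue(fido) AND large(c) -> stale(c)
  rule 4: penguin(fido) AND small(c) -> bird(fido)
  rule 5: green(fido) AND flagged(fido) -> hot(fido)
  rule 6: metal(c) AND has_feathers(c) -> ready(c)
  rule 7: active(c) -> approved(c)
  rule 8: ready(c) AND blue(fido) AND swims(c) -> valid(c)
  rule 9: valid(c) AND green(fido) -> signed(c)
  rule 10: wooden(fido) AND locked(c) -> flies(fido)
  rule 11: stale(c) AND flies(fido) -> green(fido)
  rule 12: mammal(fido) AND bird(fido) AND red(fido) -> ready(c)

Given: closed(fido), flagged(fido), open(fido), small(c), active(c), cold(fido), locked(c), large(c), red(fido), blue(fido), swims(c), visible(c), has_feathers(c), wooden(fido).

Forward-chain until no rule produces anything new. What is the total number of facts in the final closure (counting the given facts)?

Round 1 — rule 2, rule 3, rule 7, rule 10, derive penguin(fido), stale(c), approved(c), flies(fido).
Round 2 — rule 1, rule 4, rule 11, derive mammal(fido), bird(fido), green(fido).
Round 3 — rule 5, rule 12, derive hot(fido), ready(c).
Round 4 — rule 8, derive valid(c).
Round 5 — rule 9, derive signed(c).
Closure: {active(c), approved(c), bird(fido), blue(fido), closed(fido), cold(fido), flagged(fido), flies(fido), green(fido), has_feathers(c), hot(fido), large(c), locked(c), mammal(fido), open(fido), penguin(fido), ready(c), red(fido), signed(c), small(c), stale(c), swims(c), valid(c), visible(c), wooden(fido)} — 25 facts.

25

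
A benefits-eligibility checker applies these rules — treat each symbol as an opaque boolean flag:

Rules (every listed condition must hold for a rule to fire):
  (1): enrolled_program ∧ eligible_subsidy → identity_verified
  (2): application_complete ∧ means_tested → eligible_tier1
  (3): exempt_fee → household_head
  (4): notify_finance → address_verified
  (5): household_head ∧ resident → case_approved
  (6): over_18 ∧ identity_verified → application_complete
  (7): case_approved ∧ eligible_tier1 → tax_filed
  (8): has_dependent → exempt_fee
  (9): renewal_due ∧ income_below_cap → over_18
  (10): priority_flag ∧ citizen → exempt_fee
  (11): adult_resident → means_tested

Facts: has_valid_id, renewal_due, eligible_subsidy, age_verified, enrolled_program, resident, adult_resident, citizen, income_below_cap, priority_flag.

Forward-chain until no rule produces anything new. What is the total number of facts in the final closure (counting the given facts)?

19

Round 1 fires (1), (9), (10), (11), giving identity_verified, over_18, exempt_fee, means_tested.
Round 2 fires (3), (6), giving household_head, application_complete.
Round 3 fires (2), (5), giving eligible_tier1, case_approved.
Round 4 fires (7), giving tax_filed.
Closure: {adult_resident, age_verified, application_complete, case_approved, citizen, eligible_subsidy, eligible_tier1, enrolled_program, exempt_fee, has_valid_id, household_head, identity_verified, income_below_cap, means_tested, over_18, priority_flag, renewal_due, resident, tax_filed} — 19 facts.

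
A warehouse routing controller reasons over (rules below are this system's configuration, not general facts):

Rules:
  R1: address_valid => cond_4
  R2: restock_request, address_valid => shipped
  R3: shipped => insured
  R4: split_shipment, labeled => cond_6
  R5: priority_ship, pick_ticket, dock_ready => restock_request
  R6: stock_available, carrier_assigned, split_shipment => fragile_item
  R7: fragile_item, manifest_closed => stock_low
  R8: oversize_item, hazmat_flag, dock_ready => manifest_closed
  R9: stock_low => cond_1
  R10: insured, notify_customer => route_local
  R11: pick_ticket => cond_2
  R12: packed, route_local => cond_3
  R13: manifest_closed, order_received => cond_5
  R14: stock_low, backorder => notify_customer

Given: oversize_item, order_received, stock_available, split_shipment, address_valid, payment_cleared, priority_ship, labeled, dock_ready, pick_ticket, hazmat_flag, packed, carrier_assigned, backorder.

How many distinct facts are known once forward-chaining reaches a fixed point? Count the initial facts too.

Round 1: R1 [address_valid => cond_4]; R4 [split_shipment, labeled => cond_6]; R5 [priority_ship, pick_ticket, dock_ready => restock_request]; R6 [stock_available, carrier_assigned, split_shipment => fragile_item]; R8 [oversize_item, hazmat_flag, dock_ready => manifest_closed]; R11 [pick_ticket => cond_2]. Adds cond_4, cond_6, restock_request, fragile_item, manifest_closed, cond_2.
Round 2: R2 [restock_request, address_valid => shipped]; R7 [fragile_item, manifest_closed => stock_low]; R13 [manifest_closed, order_received => cond_5]. Adds shipped, stock_low, cond_5.
Round 3: R3 [shipped => insured]; R9 [stock_low => cond_1]; R14 [stock_low, backorder => notify_customer]. Adds insured, cond_1, notify_customer.
Round 4: R10 [insured, notify_customer => route_local]. Adds route_local.
Round 5: R12 [packed, route_local => cond_3]. Adds cond_3.
Closure: {address_valid, backorder, carrier_assigned, cond_1, cond_2, cond_3, cond_4, cond_5, cond_6, dock_ready, fragile_item, hazmat_flag, insured, labeled, manifest_closed, notify_customer, order_received, oversize_item, packed, payment_cleared, pick_ticket, priority_ship, restock_request, route_local, shipped, split_shipment, stock_available, stock_low} — 28 facts.

28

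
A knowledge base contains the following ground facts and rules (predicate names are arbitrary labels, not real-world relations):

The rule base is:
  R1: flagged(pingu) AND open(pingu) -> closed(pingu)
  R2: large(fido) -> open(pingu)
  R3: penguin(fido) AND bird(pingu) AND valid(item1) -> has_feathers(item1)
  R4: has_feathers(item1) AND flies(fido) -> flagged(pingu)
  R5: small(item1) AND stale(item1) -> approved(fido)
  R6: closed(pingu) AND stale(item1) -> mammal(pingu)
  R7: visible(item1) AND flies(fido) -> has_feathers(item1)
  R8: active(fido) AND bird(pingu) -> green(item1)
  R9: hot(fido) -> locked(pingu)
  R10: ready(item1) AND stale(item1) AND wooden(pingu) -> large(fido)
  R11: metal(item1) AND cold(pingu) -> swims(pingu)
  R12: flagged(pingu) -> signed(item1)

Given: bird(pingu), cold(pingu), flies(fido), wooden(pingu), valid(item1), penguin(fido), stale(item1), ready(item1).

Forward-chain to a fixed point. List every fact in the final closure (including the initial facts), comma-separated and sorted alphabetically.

Round 1 — R3, R10, derive has_feathers(item1), large(fido).
Round 2 — R2, R4, derive open(pingu), flagged(pingu).
Round 3 — R1, R12, derive closed(pingu), signed(item1).
Round 4 — R6, derive mammal(pingu).

bird(pingu), closed(pingu), cold(pingu), flagged(pingu), flies(fido), has_feathers(item1), large(fido), mammal(pingu), open(pingu), penguin(fido), ready(item1), signed(item1), stale(item1), valid(item1), wooden(pingu)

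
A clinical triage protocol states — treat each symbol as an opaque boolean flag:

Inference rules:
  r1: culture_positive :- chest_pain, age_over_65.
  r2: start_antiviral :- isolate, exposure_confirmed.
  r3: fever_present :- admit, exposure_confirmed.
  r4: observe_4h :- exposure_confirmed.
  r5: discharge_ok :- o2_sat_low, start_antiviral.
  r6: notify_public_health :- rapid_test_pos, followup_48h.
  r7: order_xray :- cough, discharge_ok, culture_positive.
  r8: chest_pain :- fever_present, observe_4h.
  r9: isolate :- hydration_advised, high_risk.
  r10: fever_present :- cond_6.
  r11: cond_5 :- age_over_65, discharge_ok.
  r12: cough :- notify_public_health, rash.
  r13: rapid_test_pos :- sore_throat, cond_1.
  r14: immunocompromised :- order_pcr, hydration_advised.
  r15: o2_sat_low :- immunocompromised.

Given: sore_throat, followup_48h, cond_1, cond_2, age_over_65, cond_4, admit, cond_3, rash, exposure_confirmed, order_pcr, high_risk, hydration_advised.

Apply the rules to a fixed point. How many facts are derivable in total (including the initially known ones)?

Round 1: r3 [fever_present :- admit, exposure_confirmed.]; r4 [observe_4h :- exposure_confirmed.]; r9 [isolate :- hydration_advised, high_risk.]; r13 [rapid_test_pos :- sore_throat, cond_1.]; r14 [immunocompromised :- order_pcr, hydration_advised.]. Adds fever_present, observe_4h, isolate, rapid_test_pos, immunocompromised.
Round 2: r2 [start_antiviral :- isolate, exposure_confirmed.]; r6 [notify_public_health :- rapid_test_pos, followup_48h.]; r8 [chest_pain :- fever_present, observe_4h.]; r15 [o2_sat_low :- immunocompromised.]. Adds start_antiviral, notify_public_health, chest_pain, o2_sat_low.
Round 3: r1 [culture_positive :- chest_pain, age_over_65.]; r5 [discharge_ok :- o2_sat_low, start_antiviral.]; r12 [cough :- notify_public_health, rash.]. Adds culture_positive, discharge_ok, cough.
Round 4: r7 [order_xray :- cough, discharge_ok, culture_positive.]; r11 [cond_5 :- age_over_65, discharge_ok.]. Adds order_xray, cond_5.
Closure: {admit, age_over_65, chest_pain, cond_1, cond_2, cond_3, cond_4, cond_5, cough, culture_positive, discharge_ok, exposure_confirmed, fever_present, followup_48h, high_risk, hydration_advised, immunocompromised, isolate, notify_public_health, o2_sat_low, observe_4h, order_pcr, order_xray, rapid_test_pos, rash, sore_throat, start_antiviral} — 27 facts.

27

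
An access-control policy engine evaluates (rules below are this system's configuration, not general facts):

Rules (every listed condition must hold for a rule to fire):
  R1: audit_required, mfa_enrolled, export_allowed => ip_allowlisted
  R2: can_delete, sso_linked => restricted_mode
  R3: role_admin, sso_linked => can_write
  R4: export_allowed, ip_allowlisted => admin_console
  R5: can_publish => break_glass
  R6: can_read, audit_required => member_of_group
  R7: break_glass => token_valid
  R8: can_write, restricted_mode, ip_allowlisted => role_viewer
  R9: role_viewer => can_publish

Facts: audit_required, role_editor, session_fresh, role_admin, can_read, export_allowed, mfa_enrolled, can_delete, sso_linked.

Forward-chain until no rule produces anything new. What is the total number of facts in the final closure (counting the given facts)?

Round 1: R1 [audit_required, mfa_enrolled, export_allowed => ip_allowlisted]; R2 [can_delete, sso_linked => restricted_mode]; R3 [role_admin, sso_linked => can_write]; R6 [can_read, audit_required => member_of_group]. Adds ip_allowlisted, restricted_mode, can_write, member_of_group.
Round 2: R4 [export_allowed, ip_allowlisted => admin_console]; R8 [can_write, restricted_mode, ip_allowlisted => role_viewer]. Adds admin_console, role_viewer.
Round 3: R9 [role_viewer => can_publish]. Adds can_publish.
Round 4: R5 [can_publish => break_glass]. Adds break_glass.
Round 5: R7 [break_glass => token_valid]. Adds token_valid.
Closure: {admin_console, audit_required, break_glass, can_delete, can_publish, can_read, can_write, export_allowed, ip_allowlisted, member_of_group, mfa_enrolled, restricted_mode, role_admin, role_editor, role_viewer, session_fresh, sso_linked, token_valid} — 18 facts.

18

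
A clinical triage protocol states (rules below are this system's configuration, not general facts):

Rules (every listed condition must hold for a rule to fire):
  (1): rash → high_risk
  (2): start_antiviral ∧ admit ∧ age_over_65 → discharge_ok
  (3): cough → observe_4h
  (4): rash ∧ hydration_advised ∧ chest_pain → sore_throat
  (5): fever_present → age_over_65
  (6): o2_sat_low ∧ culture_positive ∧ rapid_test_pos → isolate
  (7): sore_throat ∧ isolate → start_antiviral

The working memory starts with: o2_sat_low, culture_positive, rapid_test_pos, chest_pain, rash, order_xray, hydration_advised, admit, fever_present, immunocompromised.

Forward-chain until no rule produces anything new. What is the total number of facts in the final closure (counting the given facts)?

Round 1: (1) [rash → high_risk]; (4) [rash ∧ hydration_advised ∧ chest_pain → sore_throat]; (5) [fever_present → age_over_65]; (6) [o2_sat_low ∧ culture_positive ∧ rapid_test_pos → isolate]. Adds high_risk, sore_throat, age_over_65, isolate.
Round 2: (7) [sore_throat ∧ isolate → start_antiviral]. Adds start_antiviral.
Round 3: (2) [start_antiviral ∧ admit ∧ age_over_65 → discharge_ok]. Adds discharge_ok.
Closure: {admit, age_over_65, chest_pain, culture_positive, discharge_ok, fever_present, high_risk, hydration_advised, immunocompromised, isolate, o2_sat_low, order_xray, rapid_test_pos, rash, sore_throat, start_antiviral} — 16 facts.

16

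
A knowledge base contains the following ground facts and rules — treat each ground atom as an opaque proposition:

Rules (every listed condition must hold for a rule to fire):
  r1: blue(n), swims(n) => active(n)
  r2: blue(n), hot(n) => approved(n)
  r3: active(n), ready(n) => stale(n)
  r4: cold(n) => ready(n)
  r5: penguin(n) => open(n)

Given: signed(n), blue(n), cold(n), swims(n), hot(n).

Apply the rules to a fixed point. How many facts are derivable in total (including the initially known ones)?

9

Round 1 — r1, r2, r4, derive active(n), approved(n), ready(n).
Round 2 — r3, derive stale(n).
Closure: {active(n), approved(n), blue(n), cold(n), hot(n), ready(n), signed(n), stale(n), swims(n)} — 9 facts.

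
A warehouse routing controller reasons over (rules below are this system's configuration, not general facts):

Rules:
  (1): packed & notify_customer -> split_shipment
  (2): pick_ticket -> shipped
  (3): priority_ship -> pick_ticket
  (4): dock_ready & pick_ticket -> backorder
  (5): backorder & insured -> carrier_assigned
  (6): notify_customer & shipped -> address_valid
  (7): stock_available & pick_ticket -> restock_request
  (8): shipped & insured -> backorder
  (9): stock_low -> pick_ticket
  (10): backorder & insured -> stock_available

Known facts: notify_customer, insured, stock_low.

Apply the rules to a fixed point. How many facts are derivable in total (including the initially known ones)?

10

Round 1 fires (9), giving pick_ticket.
Round 2 fires (2), giving shipped.
Round 3 fires (6), (8), giving address_valid, backorder.
Round 4 fires (5), (10), giving carrier_assigned, stock_available.
Round 5 fires (7), giving restock_request.
Closure: {address_valid, backorder, carrier_assigned, insured, notify_customer, pick_ticket, restock_request, shipped, stock_available, stock_low} — 10 facts.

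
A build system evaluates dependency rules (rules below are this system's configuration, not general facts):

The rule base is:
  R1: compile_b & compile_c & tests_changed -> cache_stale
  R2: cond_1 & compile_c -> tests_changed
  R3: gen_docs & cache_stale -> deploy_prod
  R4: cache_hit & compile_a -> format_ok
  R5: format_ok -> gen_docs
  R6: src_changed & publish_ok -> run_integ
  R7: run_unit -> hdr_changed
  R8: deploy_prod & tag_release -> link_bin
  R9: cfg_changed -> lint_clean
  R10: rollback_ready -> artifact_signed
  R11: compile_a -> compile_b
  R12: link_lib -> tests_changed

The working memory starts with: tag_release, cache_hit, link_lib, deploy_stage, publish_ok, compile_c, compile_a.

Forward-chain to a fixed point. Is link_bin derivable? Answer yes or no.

yes

Round 1: R4 [cache_hit & compile_a -> format_ok]; R11 [compile_a -> compile_b]; R12 [link_lib -> tests_changed]. New: format_ok, compile_b, tests_changed.
Round 2: R1 [compile_b & compile_c & tests_changed -> cache_stale]; R5 [format_ok -> gen_docs]. New: cache_stale, gen_docs.
Round 3: R3 [gen_docs & cache_stale -> deploy_prod]. New: deploy_prod.
Round 4: R8 [deploy_prod & tag_release -> link_bin]. New: link_bin.
link_bin appears in round 4, so it is derivable.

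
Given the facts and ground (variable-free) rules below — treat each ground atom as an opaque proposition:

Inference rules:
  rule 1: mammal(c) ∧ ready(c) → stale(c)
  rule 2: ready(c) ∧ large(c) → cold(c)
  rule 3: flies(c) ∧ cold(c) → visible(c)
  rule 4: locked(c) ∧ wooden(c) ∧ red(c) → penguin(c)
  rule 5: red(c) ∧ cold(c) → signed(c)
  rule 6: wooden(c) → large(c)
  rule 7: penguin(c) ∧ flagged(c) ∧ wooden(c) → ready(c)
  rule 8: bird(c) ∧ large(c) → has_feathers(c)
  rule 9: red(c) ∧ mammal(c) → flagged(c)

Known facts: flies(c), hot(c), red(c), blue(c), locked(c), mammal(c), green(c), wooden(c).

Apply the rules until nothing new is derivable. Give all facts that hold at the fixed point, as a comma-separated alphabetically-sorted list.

Round 1: rule 4 [locked(c) ∧ wooden(c) ∧ red(c) → penguin(c)]; rule 6 [wooden(c) → large(c)]; rule 9 [red(c) ∧ mammal(c) → flagged(c)]. Adds penguin(c), large(c), flagged(c).
Round 2: rule 7 [penguin(c) ∧ flagged(c) ∧ wooden(c) → ready(c)]. Adds ready(c).
Round 3: rule 1 [mammal(c) ∧ ready(c) → stale(c)]; rule 2 [ready(c) ∧ large(c) → cold(c)]. Adds stale(c), cold(c).
Round 4: rule 3 [flies(c) ∧ cold(c) → visible(c)]; rule 5 [red(c) ∧ cold(c) → signed(c)]. Adds visible(c), signed(c).

blue(c), cold(c), flagged(c), flies(c), green(c), hot(c), large(c), locked(c), mammal(c), penguin(c), ready(c), red(c), signed(c), stale(c), visible(c), wooden(c)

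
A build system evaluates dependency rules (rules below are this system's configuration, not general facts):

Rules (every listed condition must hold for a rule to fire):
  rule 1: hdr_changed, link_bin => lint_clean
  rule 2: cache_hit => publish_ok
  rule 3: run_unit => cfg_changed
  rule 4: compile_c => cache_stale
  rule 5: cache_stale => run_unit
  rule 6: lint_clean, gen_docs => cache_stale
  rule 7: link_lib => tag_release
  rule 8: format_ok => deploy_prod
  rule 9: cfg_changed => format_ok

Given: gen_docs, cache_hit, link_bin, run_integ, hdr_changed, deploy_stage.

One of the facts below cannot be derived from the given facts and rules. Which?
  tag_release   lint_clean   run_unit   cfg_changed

Round 1: rule 1 [hdr_changed, link_bin => lint_clean]; rule 2 [cache_hit => publish_ok]. Adds lint_clean, publish_ok.
Round 2: rule 6 [lint_clean, gen_docs => cache_stale]. Adds cache_stale.
Round 3: rule 5 [cache_stale => run_unit]. Adds run_unit.
Round 4: rule 3 [run_unit => cfg_changed]. Adds cfg_changed.
Round 5: rule 9 [cfg_changed => format_ok]. Adds format_ok.
Round 6: rule 8 [format_ok => deploy_prod]. Adds deploy_prod.
Derived: lint_clean (round 1), run_unit (round 3), cfg_changed (round 4). tag_release never appears in any round.

tag_release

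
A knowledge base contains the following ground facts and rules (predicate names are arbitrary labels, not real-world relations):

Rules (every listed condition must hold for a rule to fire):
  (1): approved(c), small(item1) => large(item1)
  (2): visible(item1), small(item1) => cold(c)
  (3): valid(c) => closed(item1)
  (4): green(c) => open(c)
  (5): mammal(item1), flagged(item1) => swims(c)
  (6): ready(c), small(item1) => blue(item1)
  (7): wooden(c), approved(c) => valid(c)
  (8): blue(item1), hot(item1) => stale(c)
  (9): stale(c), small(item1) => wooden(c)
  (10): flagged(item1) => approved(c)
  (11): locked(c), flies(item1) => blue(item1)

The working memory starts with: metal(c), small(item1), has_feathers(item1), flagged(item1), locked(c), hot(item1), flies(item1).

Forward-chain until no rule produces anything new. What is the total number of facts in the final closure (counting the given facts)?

14

Round 1 — (10), (11), derive approved(c), blue(item1).
Round 2 — (1), (8), derive large(item1), stale(c).
Round 3 — (9), derive wooden(c).
Round 4 — (7), derive valid(c).
Round 5 — (3), derive closed(item1).
Closure: {approved(c), blue(item1), closed(item1), flagged(item1), flies(item1), has_feathers(item1), hot(item1), large(item1), locked(c), metal(c), small(item1), stale(c), valid(c), wooden(c)} — 14 facts.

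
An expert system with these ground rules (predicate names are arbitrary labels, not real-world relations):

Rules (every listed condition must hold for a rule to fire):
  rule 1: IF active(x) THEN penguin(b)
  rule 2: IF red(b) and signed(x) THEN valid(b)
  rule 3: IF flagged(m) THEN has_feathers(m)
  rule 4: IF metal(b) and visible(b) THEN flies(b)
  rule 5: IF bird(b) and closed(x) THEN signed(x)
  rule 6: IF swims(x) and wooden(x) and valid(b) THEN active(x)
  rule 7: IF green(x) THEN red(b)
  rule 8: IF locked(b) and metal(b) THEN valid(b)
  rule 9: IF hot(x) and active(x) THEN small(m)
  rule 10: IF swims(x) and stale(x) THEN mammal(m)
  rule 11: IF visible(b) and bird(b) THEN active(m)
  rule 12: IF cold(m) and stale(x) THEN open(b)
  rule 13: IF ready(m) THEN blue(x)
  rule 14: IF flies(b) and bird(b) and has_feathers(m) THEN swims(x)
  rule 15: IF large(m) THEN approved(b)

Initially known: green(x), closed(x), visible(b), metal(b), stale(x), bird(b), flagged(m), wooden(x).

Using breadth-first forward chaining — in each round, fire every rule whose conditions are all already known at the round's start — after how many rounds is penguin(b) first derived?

Round 1 fires rule 3, rule 4, rule 5, rule 7, rule 11, giving has_feathers(m), flies(b), signed(x), red(b), active(m).
Round 2 fires rule 2, rule 14, giving valid(b), swims(x).
Round 3 fires rule 6, rule 10, giving active(x), mammal(m).
Round 4 fires rule 1, giving penguin(b).
penguin(b) first appears in round 4.

4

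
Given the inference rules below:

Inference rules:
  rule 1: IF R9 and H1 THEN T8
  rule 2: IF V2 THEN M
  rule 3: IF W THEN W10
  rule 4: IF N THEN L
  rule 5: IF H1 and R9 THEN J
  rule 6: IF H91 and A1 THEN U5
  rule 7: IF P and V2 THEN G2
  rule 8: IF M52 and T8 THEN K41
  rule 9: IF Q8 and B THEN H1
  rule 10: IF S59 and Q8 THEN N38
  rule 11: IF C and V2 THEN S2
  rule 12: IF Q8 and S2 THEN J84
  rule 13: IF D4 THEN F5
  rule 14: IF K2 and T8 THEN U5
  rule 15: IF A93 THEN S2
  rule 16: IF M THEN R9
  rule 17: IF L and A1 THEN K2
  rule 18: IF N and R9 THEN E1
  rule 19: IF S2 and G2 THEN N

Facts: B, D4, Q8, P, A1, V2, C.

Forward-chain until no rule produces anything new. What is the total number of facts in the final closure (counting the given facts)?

Round 1: rule 2 [IF V2 THEN M]; rule 7 [IF P and V2 THEN G2]; rule 9 [IF Q8 and B THEN H1]; rule 11 [IF C and V2 THEN S2]; rule 13 [IF D4 THEN F5]. New: M, G2, H1, S2, F5.
Round 2: rule 12 [IF Q8 and S2 THEN J84]; rule 16 [IF M THEN R9]; rule 19 [IF S2 and G2 THEN N]. New: J84, R9, N.
Round 3: rule 1 [IF R9 and H1 THEN T8]; rule 4 [IF N THEN L]; rule 5 [IF H1 and R9 THEN J]; rule 18 [IF N and R9 THEN E1]. New: T8, L, J, E1.
Round 4: rule 17 [IF L and A1 THEN K2]. New: K2.
Round 5: rule 14 [IF K2 and T8 THEN U5]. New: U5.
Closure: {A1, B, C, D4, E1, F5, G2, H1, J, J84, K2, L, M, N, P, Q8, R9, S2, T8, U5, V2} — 21 facts.

21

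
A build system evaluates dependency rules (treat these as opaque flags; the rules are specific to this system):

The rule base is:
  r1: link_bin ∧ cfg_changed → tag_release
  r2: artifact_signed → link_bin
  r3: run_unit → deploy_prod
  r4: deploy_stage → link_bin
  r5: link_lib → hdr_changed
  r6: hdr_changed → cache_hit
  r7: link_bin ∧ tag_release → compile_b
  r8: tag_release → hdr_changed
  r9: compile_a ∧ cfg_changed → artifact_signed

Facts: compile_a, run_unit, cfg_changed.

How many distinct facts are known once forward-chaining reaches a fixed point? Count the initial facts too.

10

[1] r3 [run_unit → deploy_prod]; r9 [compile_a ∧ cfg_changed → artifact_signed]. ⇒ new: deploy_prod, artifact_signed.
[2] r2 [artifact_signed → link_bin]. ⇒ new: link_bin.
[3] r1 [link_bin ∧ cfg_changed → tag_release]. ⇒ new: tag_release.
[4] r7 [link_bin ∧ tag_release → compile_b]; r8 [tag_release → hdr_changed]. ⇒ new: compile_b, hdr_changed.
[5] r6 [hdr_changed → cache_hit]. ⇒ new: cache_hit.
Closure: {artifact_signed, cache_hit, cfg_changed, compile_a, compile_b, deploy_prod, hdr_changed, link_bin, run_unit, tag_release} — 10 facts.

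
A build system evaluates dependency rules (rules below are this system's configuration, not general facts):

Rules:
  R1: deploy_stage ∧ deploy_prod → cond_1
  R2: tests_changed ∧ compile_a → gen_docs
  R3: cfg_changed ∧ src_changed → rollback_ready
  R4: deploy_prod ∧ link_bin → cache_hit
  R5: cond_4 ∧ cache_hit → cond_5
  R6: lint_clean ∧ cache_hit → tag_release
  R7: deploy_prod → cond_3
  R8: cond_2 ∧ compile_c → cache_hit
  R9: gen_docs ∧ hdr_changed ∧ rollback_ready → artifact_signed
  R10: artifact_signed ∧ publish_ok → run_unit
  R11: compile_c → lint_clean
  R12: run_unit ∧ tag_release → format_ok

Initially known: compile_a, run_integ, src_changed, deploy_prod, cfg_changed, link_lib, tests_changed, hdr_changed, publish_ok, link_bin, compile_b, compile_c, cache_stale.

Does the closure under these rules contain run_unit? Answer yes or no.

yes

Round 1: R2 [tests_changed ∧ compile_a → gen_docs]; R3 [cfg_changed ∧ src_changed → rollback_ready]; R4 [deploy_prod ∧ link_bin → cache_hit]; R7 [deploy_prod → cond_3]; R11 [compile_c → lint_clean]. New: gen_docs, rollback_ready, cache_hit, cond_3, lint_clean.
Round 2: R6 [lint_clean ∧ cache_hit → tag_release]; R9 [gen_docs ∧ hdr_changed ∧ rollback_ready → artifact_signed]. New: tag_release, artifact_signed.
Round 3: R10 [artifact_signed ∧ publish_ok → run_unit]. New: run_unit.
Round 4: R12 [run_unit ∧ tag_release → format_ok]. New: format_ok.
run_unit appears in round 3, so it is derivable.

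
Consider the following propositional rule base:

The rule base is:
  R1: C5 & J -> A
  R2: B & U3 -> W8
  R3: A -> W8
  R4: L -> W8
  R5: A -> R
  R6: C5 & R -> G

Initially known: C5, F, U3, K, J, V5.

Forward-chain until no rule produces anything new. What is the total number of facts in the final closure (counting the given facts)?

10

Round 1 — R1, derive A.
Round 2 — R3, R5, derive W8, R.
Round 3 — R6, derive G.
Closure: {A, C5, F, G, J, K, R, U3, V5, W8} — 10 facts.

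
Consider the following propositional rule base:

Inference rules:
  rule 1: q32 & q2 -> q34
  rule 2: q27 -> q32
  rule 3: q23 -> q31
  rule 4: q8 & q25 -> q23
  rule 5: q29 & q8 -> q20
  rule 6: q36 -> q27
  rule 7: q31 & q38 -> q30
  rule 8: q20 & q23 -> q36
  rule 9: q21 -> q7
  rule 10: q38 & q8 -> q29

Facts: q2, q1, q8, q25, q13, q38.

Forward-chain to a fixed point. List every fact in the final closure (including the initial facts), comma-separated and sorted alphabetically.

q1, q13, q2, q20, q23, q25, q27, q29, q30, q31, q32, q34, q36, q38, q8

Round 1 — rule 4, rule 10, derive q23, q29.
Round 2 — rule 3, rule 5, derive q31, q20.
Round 3 — rule 7, rule 8, derive q30, q36.
Round 4 — rule 6, derive q27.
Round 5 — rule 2, derive q32.
Round 6 — rule 1, derive q34.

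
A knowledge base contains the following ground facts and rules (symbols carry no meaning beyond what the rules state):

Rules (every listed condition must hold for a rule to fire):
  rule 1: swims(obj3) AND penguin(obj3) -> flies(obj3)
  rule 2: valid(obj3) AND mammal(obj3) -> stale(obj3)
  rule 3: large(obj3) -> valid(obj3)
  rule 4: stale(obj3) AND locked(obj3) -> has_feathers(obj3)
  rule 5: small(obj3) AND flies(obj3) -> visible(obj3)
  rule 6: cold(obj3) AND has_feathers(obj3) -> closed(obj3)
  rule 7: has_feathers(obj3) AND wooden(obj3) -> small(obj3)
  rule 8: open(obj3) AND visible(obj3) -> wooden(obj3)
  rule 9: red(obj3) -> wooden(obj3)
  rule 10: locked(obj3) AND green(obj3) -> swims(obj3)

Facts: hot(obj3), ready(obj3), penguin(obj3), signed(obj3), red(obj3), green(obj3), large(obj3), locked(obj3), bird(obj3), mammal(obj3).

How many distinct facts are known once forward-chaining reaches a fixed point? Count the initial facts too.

18

Round 1: rule 3 [large(obj3) -> valid(obj3)]; rule 9 [red(obj3) -> wooden(obj3)]; rule 10 [locked(obj3) AND green(obj3) -> swims(obj3)]. New: valid(obj3), wooden(obj3), swims(obj3).
Round 2: rule 1 [swims(obj3) AND penguin(obj3) -> flies(obj3)]; rule 2 [valid(obj3) AND mammal(obj3) -> stale(obj3)]. New: flies(obj3), stale(obj3).
Round 3: rule 4 [stale(obj3) AND locked(obj3) -> has_feathers(obj3)]. New: has_feathers(obj3).
Round 4: rule 7 [has_feathers(obj3) AND wooden(obj3) -> small(obj3)]. New: small(obj3).
Round 5: rule 5 [small(obj3) AND flies(obj3) -> visible(obj3)]. New: visible(obj3).
Closure: {bird(obj3), flies(obj3), green(obj3), has_feathers(obj3), hot(obj3), large(obj3), locked(obj3), mammal(obj3), penguin(obj3), ready(obj3), red(obj3), signed(obj3), small(obj3), stale(obj3), swims(obj3), valid(obj3), visible(obj3), wooden(obj3)} — 18 facts.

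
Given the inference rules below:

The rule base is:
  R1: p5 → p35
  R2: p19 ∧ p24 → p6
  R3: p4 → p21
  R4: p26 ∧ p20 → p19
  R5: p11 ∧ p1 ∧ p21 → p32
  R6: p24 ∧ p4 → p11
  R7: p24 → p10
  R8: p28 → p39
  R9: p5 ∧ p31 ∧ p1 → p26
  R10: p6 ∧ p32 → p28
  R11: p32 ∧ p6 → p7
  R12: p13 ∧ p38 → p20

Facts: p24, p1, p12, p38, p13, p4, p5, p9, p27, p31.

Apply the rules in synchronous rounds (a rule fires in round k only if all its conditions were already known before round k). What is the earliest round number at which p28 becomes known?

Round 1 fires R1, R3, R6, R7, R9, R12, giving p35, p21, p11, p10, p26, p20.
Round 2 fires R4, R5, giving p19, p32.
Round 3 fires R2, giving p6.
Round 4 fires R10, R11, giving p28, p7.
p28 first appears in round 4.

4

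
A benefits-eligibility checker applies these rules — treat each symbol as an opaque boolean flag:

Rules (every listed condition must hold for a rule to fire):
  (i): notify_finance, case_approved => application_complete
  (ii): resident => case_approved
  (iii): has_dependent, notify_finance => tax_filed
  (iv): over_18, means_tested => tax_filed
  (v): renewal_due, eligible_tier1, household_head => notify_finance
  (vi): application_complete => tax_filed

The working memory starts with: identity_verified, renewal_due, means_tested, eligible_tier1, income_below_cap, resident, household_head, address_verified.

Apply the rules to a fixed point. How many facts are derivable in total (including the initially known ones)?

12

Round 1: (ii) [resident => case_approved]; (v) [renewal_due, eligible_tier1, household_head => notify_finance]. New: case_approved, notify_finance.
Round 2: (i) [notify_finance, case_approved => application_complete]. New: application_complete.
Round 3: (vi) [application_complete => tax_filed]. New: tax_filed.
Closure: {address_verified, application_complete, case_approved, eligible_tier1, household_head, identity_verified, income_below_cap, means_tested, notify_finance, renewal_due, resident, tax_filed} — 12 facts.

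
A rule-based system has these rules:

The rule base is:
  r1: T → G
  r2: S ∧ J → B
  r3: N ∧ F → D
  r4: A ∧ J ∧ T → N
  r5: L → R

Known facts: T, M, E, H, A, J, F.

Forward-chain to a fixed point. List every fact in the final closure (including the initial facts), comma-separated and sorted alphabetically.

A, D, E, F, G, H, J, M, N, T

Round 1 fires r1, r4, giving G, N.
Round 2 fires r3, giving D.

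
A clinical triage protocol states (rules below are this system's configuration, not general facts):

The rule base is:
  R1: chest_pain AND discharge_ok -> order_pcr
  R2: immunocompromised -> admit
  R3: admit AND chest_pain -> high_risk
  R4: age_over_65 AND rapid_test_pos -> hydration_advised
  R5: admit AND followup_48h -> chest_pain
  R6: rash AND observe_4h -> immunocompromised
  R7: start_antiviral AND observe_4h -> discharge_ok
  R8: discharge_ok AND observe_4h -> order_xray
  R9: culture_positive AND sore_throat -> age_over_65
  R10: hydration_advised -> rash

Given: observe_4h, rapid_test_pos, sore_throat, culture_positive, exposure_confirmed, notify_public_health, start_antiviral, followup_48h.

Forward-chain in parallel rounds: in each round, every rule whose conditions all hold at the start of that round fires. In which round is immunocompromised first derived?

4

Round 1 — R7, R9, derive discharge_ok, age_over_65.
Round 2 — R4, R8, derive hydration_advised, order_xray.
Round 3 — R10, derive rash.
Round 4 — R6, derive immunocompromised.
immunocompromised first appears in round 4.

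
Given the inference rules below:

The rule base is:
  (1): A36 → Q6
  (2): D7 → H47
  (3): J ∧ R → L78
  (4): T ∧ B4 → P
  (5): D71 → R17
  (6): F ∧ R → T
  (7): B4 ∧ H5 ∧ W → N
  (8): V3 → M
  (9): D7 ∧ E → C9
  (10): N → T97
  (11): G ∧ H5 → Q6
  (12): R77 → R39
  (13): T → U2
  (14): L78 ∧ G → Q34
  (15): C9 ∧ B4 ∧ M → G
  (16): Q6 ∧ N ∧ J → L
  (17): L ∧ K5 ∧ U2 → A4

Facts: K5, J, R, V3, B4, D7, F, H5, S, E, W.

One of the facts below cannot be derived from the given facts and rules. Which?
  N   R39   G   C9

R39

Round 1 fires (2), (3), (6), (7), (8), (9), giving H47, L78, T, N, M, C9.
Round 2 fires (4), (10), (13), (15), giving P, T97, U2, G.
Round 3 fires (11), (14), giving Q6, Q34.
Round 4 fires (16), giving L.
Round 5 fires (17), giving A4.
Derived: C9 (round 1), G (round 2), N (round 1). R39 never appears in any round.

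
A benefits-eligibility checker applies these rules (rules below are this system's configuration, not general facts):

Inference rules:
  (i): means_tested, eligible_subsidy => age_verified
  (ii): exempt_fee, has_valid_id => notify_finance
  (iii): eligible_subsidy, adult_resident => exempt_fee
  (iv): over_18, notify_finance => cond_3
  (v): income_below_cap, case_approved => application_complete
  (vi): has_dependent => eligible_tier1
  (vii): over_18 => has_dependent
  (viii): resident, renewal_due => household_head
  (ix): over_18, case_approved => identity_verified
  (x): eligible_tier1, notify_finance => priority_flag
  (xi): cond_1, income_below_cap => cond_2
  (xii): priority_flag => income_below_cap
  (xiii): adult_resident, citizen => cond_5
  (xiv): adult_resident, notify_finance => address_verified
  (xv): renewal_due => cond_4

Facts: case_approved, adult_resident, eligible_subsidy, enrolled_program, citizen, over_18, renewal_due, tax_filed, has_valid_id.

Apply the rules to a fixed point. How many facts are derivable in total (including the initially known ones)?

21

[1] (iii) [eligible_subsidy, adult_resident => exempt_fee]; (vii) [over_18 => has_dependent]; (ix) [over_18, case_approved => identity_verified]; (xiii) [adult_resident, citizen => cond_5]; (xv) [renewal_due => cond_4]. ⇒ new: exempt_fee, has_dependent, identity_verified, cond_5, cond_4.
[2] (ii) [exempt_fee, has_valid_id => notify_finance]; (vi) [has_dependent => eligible_tier1]. ⇒ new: notify_finance, eligible_tier1.
[3] (iv) [over_18, notify_finance => cond_3]; (x) [eligible_tier1, notify_finance => priority_flag]; (xiv) [adult_resident, notify_finance => address_verified]. ⇒ new: cond_3, priority_flag, address_verified.
[4] (xii) [priority_flag => income_below_cap]. ⇒ new: income_below_cap.
[5] (v) [income_below_cap, case_approved => application_complete]. ⇒ new: application_complete.
Closure: {address_verified, adult_resident, application_complete, case_approved, citizen, cond_3, cond_4, cond_5, eligible_subsidy, eligible_tier1, enrolled_program, exempt_fee, has_dependent, has_valid_id, identity_verified, income_below_cap, notify_finance, over_18, priority_flag, renewal_due, tax_filed} — 21 facts.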